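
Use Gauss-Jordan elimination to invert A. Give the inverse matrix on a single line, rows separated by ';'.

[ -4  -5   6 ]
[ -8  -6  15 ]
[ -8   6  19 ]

Gauss-Jordan on [A | I]:
R1 <- (1/-4)*R1:  [    1   5/4  -3/2  |  -1/4     0     0 ]
R2 <- R2 - (-8)*R1:  [  0   4   3  |  -2   1   0 ]
R3 <- R3 - (-8)*R1:  [  0  16   7  |  -2   0   1 ]
R2 <- (1/4)*R2:  [    0     1   3/4  |  -1/2   1/4     0 ]
R1 <- R1 - (5/4)*R2:  [      1       0  -39/16  |     3/8   -5/16       0 ]
R3 <- R3 - (16)*R2:  [  0   0  -5  |   6  -4   1 ]
R3 <- (1/-5)*R3:  [    0     0     1  |  -6/5   4/5  -1/5 ]
R1 <- R1 - (-39/16)*R3:  [      1       0       0  |  -51/20  131/80  -39/80 ]
R2 <- R2 - (3/4)*R3:  [     0      1      0  |    2/5  -7/20   3/20 ]
Right block of [I | A^{-1}] is the inverse:
[ -51/20  131/80  -39/80 ]
[    2/5   -7/20    3/20 ]
[   -6/5     4/5    -1/5 ]

inverse = [-51/20 131/80 -39/80; 2/5 -7/20 3/20; -6/5 4/5 -1/5]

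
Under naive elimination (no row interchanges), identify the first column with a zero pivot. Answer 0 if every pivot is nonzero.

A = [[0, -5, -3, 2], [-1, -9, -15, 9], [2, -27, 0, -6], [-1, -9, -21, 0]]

Naive forward elimination:
Pivot entry (1,1) is zero but row 2 has -1 in column 1 -> naive elimination stops; a row interchange (e.g. R1 <-> R2) would be required here.

first zero-pivot column = 1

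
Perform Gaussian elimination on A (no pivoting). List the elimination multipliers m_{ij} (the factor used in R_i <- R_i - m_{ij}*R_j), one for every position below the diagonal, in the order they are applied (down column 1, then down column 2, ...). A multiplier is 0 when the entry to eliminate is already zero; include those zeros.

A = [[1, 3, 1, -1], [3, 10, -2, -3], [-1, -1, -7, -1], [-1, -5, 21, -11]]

Forward elimination:
R2 <- R2 - (3)*R1:  [  0   1  -5   0 ]
R3 <- R3 - (-1)*R1:  [  0   2  -6  -2 ]
R4 <- R4 - (-1)*R1:  [   0   -2   22  -12 ]
R3 <- R3 - (2)*R2:  [  0   0   4  -2 ]
R4 <- R4 - (-2)*R2:  [   0    0   12  -12 ]
R4 <- R4 - (3)*R3:  [  0   0   0  -6 ]
Multipliers (in order of application): m_{21} = 3, m_{31} = -1, m_{41} = -1, m_{32} = 2, m_{42} = -2, m_{43} = 3

multipliers: 3, -1, -1, 2, -2, 3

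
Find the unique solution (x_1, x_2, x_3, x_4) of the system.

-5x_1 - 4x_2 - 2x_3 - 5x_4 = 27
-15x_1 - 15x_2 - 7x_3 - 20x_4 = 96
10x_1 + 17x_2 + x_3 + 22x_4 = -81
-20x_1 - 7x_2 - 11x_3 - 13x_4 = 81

(-1, -4, -3, 0)

Forward elimination on [A|b]:
R2 <- R2 - (3)*R1:  [  0  -3  -1  -5  15 ]
R3 <- R3 - (-2)*R1:  [   0    9   -3   12  -27 ]
R4 <- R4 - (4)*R1:  [   0    9   -3    7  -27 ]
R3 <- R3 - (-3)*R2:  [  0   0  -6  -3  18 ]
R4 <- R4 - (-3)*R2:  [  0   0  -6  -8  18 ]
R4 <- R4 - (1)*R3:  [  0   0   0  -5   0 ]
Row echelon form:
[ -5  -4  -2  -5  |  27 ]
[  0  -3  -1  -5  |  15 ]
[  0   0  -6  -3  |  18 ]
[  0   0   0  -5  |   0 ]
Back-substitution:
x_4 = (0) / -5 = 0
x_3 = (18 - (-3)*(0)) / -6 = -3
x_2 = (15 - (-1)*(-3) - (-5)*(0)) / -3 = -4
x_1 = (27 - (-4)*(-4) - (-2)*(-3) - (-5)*(0)) / -5 = -1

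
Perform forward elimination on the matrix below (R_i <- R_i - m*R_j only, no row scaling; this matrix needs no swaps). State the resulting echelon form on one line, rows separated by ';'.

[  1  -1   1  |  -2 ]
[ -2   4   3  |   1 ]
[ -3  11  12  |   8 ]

REF = [1 -1 1 -2; 0 2 5 -3; 0 0 -5 14]

Forward elimination:
R2 <- R2 - (-2)*R1:  [  0   2   5  -3 ]
R3 <- R3 - (-3)*R1:  [  0   8  15   2 ]
R3 <- R3 - (4)*R2:  [  0   0  -5  14 ]
Row echelon form:
[ 1  -1   1  |  -2 ]
[ 0   2   5  |  -3 ]
[ 0   0  -5  |  14 ]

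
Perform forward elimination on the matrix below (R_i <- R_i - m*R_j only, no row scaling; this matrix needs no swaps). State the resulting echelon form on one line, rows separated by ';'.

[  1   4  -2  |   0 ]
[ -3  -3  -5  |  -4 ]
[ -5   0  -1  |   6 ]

REF = [1 4 -2 0; 0 9 -11 -4; 0 0 121/9 134/9]

Forward elimination:
R2 <- R2 - (-3)*R1:  [   0    9  -11   -4 ]
R3 <- R3 - (-5)*R1:  [   0   20  -11    6 ]
R3 <- R3 - (20/9)*R2:  [     0      0  121/9  134/9 ]
Row echelon form:
[ 1  4     -2  |      0 ]
[ 0  9    -11  |     -4 ]
[ 0  0  121/9  |  134/9 ]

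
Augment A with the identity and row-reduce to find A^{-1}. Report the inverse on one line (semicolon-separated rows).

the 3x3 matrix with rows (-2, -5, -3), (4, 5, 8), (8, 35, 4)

inverse = [13 17/4 5/4; -12/5 -4/5 -1/5; -5 -3/2 -1/2]

Gauss-Jordan on [A | I]:
R1 <- (1/-2)*R1:  [    1   5/2   3/2  |  -1/2     0     0 ]
R2 <- R2 - (4)*R1:  [  0  -5   2  |   2   1   0 ]
R3 <- R3 - (8)*R1:  [  0  15  -8  |   4   0   1 ]
R2 <- (1/-5)*R2:  [    0     1  -2/5  |  -2/5  -1/5     0 ]
R1 <- R1 - (5/2)*R2:  [   1    0  5/2  |  1/2  1/2    0 ]
R3 <- R3 - (15)*R2:  [  0   0  -2  |  10   3   1 ]
R3 <- (1/-2)*R3:  [    0     0     1  |    -5  -3/2  -1/2 ]
R1 <- R1 - (5/2)*R3:  [    1     0     0  |    13  17/4   5/4 ]
R2 <- R2 - (-2/5)*R3:  [     0      1      0  |  -12/5   -4/5   -1/5 ]
Right block of [I | A^{-1}] is the inverse:
[    13  17/4   5/4 ]
[ -12/5  -4/5  -1/5 ]
[    -5  -3/2  -1/2 ]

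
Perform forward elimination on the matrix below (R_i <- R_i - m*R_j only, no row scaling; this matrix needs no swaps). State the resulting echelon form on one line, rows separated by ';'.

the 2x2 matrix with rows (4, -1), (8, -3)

REF = [4 -1; 0 -1]

Forward elimination:
R2 <- R2 - (2)*R1:  [  0  -1 ]
Row echelon form:
[ 4  -1 ]
[ 0  -1 ]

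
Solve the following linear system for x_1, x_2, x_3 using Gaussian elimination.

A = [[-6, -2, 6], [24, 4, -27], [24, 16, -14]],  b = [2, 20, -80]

(-3, -4, -4)

Forward elimination on [A|b]:
R2 <- R2 - (-4)*R1:  [  0  -4  -3  28 ]
R3 <- R3 - (-4)*R1:  [   0    8   10  -72 ]
R3 <- R3 - (-2)*R2:  [   0    0    4  -16 ]
Row echelon form:
[ -6  -2   6  |    2 ]
[  0  -4  -3  |   28 ]
[  0   0   4  |  -16 ]
Back-substitution:
x_3 = (-16) / 4 = -4
x_2 = (28 - (-3)*(-4)) / -4 = -4
x_1 = (2 - (-2)*(-4) - (6)*(-4)) / -6 = -3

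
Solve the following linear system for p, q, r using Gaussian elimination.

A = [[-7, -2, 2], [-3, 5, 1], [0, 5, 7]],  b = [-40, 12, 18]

(4, 5, -1)

Forward elimination on [A|b]:
R2 <- R2 - (3/7)*R1:  [     0   41/7    1/7  204/7 ]
R3 <- R3 - (35/41)*R2:  [       0        0   282/41  -282/41 ]
Row echelon form:
[ -7    -2       2  |      -40 ]
[  0  41/7     1/7  |    204/7 ]
[  0     0  282/41  |  -282/41 ]
Back-substitution:
r = (-282/41) / (282/41) = -1
q = (204/7 - (1/7)*(-1)) / (41/7) = 5
p = (-40 - (-2)*(5) - (2)*(-1)) / -7 = 4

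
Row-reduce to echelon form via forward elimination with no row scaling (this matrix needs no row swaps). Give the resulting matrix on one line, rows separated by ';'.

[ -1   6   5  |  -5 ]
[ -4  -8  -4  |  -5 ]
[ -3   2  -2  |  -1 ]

Forward elimination:
R2 <- R2 - (4)*R1:  [   0  -32  -24   15 ]
R3 <- R3 - (3)*R1:  [   0  -16  -17   14 ]
R3 <- R3 - (1/2)*R2:  [    0     0    -5  13/2 ]
Row echelon form:
[ -1    6    5  |    -5 ]
[  0  -32  -24  |    15 ]
[  0    0   -5  |  13/2 ]

REF = [-1 6 5 -5; 0 -32 -24 15; 0 0 -5 13/2]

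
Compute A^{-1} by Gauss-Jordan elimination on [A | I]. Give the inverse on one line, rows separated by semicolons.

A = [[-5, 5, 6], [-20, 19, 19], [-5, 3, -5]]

inverse = [152/5 -43/5 19/5; 39 -11 5; -7 2 -1]

Gauss-Jordan on [A | I]:
R1 <- (1/-5)*R1:  [    1    -1  -6/5  |  -1/5     0     0 ]
R2 <- R2 - (-20)*R1:  [  0  -1  -5  |  -4   1   0 ]
R3 <- R3 - (-5)*R1:  [   0   -2  -11  |   -1    0    1 ]
R2 <- (1/-1)*R2:  [  0   1   5  |   4  -1   0 ]
R1 <- R1 - (-1)*R2:  [    1     0  19/5  |  19/5    -1     0 ]
R3 <- R3 - (-2)*R2:  [  0   0  -1  |   7  -2   1 ]
R3 <- (1/-1)*R3:  [  0   0   1  |  -7   2  -1 ]
R1 <- R1 - (19/5)*R3:  [     1      0      0  |  152/5  -43/5   19/5 ]
R2 <- R2 - (5)*R3:  [   0    1    0  |   39  -11    5 ]
Right block of [I | A^{-1}] is the inverse:
[ 152/5  -43/5  19/5 ]
[    39    -11     5 ]
[    -7      2    -1 ]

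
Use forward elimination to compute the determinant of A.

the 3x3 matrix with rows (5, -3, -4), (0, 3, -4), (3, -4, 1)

det(A) = 7

Forward elimination:
R3 <- R3 - (3/5)*R1:  [     0  -11/5   17/5 ]
R3 <- R3 - (-11/15)*R2:  [    0     0  7/15 ]
Upper-triangular form:
[ 5  -3    -4 ]
[ 0   3    -4 ]
[ 0   0  7/15 ]
det(A) = (-1)^0 * (5) * (3) * (7/15) = 7  (0 row swaps -> sign +1)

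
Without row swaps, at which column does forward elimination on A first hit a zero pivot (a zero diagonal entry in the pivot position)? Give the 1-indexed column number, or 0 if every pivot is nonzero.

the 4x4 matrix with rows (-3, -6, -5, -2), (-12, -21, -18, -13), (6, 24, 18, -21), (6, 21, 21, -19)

Naive forward elimination:
R2 <- R2 - (4)*R1:  [  0   3   2  -5 ]
R3 <- R3 - (-2)*R1:  [   0   12    8  -25 ]
R4 <- R4 - (-2)*R1:  [   0    9   11  -23 ]
R3 <- R3 - (4)*R2:  [  0   0   0  -5 ]
R4 <- R4 - (3)*R2:  [  0   0   5  -8 ]
Matrix at this point:
[ -3  -6  -5  -2 ]
[  0   3   2  -5 ]
[  0   0   0  -5 ]
[  0   0   5  -8 ]
Pivot entry (3,3) is zero but row 4 has 5 in column 3 -> naive elimination stops; a row interchange (e.g. R3 <-> R4) would be required here.

first zero-pivot column = 3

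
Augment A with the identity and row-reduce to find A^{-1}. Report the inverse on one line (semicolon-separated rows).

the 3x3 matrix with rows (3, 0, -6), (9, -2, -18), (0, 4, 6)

inverse = [-5/3 2/3 1/3; 3/2 -1/2 0; -1 1/3 1/6]

Gauss-Jordan on [A | I]:
R1 <- (1/3)*R1:  [   1    0   -2  |  1/3    0    0 ]
R2 <- R2 - (9)*R1:  [  0  -2   0  |  -3   1   0 ]
R2 <- (1/-2)*R2:  [    0     1     0  |   3/2  -1/2     0 ]
R3 <- R3 - (4)*R2:  [  0   0   6  |  -6   2   1 ]
R3 <- (1/6)*R3:  [   0    0    1  |   -1  1/3  1/6 ]
R1 <- R1 - (-2)*R3:  [    1     0     0  |  -5/3   2/3   1/3 ]
Right block of [I | A^{-1}] is the inverse:
[ -5/3   2/3  1/3 ]
[  3/2  -1/2    0 ]
[   -1   1/3  1/6 ]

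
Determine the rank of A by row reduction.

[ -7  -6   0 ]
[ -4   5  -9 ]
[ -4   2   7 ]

Row reduction:
R2 <- R2 - (4/7)*R1:  [    0  59/7    -9 ]
R3 <- R3 - (4/7)*R1:  [    0  38/7     7 ]
R3 <- R3 - (38/59)*R2:  [      0       0  755/59 ]
Row echelon form:
[ -7    -6       0 ]
[  0  59/7      -9 ]
[  0     0  755/59 ]
Nonzero rows / pivot columns: 3

rank(A) = 3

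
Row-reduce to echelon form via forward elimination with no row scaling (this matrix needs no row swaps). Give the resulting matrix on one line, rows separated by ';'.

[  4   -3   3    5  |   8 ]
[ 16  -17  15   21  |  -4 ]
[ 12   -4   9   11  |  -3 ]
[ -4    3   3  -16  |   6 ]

REF = [4 -3 3 5 8; 0 -5 3 1 -36; 0 0 3 -3 -63; 0 0 0 -5 140]

Forward elimination:
R2 <- R2 - (4)*R1:  [   0   -5    3    1  -36 ]
R3 <- R3 - (3)*R1:  [   0    5    0   -4  -27 ]
R4 <- R4 - (-1)*R1:  [   0    0    6  -11   14 ]
R3 <- R3 - (-1)*R2:  [   0    0    3   -3  -63 ]
R4 <- R4 - (2)*R3:  [   0    0    0   -5  140 ]
Row echelon form:
[ 4  -3  3   5  |    8 ]
[ 0  -5  3   1  |  -36 ]
[ 0   0  3  -3  |  -63 ]
[ 0   0  0  -5  |  140 ]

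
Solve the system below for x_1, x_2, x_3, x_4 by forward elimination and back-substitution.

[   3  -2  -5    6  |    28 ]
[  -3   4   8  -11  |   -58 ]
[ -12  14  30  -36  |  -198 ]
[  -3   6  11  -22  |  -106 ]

Forward elimination on [A|b]:
R2 <- R2 - (-1)*R1:  [   0    2    3   -5  -30 ]
R3 <- R3 - (-4)*R1:  [   0    6   10  -12  -86 ]
R4 <- R4 - (-1)*R1:  [   0    4    6  -16  -78 ]
R3 <- R3 - (3)*R2:  [ 0  0  1  3  4 ]
R4 <- R4 - (2)*R2:  [   0    0    0   -6  -18 ]
Row echelon form:
[ 3  -2  -5   6  |   28 ]
[ 0   2   3  -5  |  -30 ]
[ 0   0   1   3  |    4 ]
[ 0   0   0  -6  |  -18 ]
Back-substitution:
x_4 = (-18) / -6 = 3
x_3 = (4 - (3)*(3)) / 1 = -5
x_2 = (-30 - (3)*(-5) - (-5)*(3)) / 2 = 0
x_1 = (28 - (-2)*(0) - (-5)*(-5) - (6)*(3)) / 3 = -5

(-5, 0, -5, 3)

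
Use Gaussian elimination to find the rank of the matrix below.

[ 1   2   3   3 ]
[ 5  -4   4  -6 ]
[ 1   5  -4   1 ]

Row reduction:
R2 <- R2 - (5)*R1:  [   0  -14  -11  -21 ]
R3 <- R3 - (1)*R1:  [  0   3  -7  -2 ]
R3 <- R3 - (-3/14)*R2:  [       0        0  -131/14    -13/2 ]
Row echelon form:
[ 1    2        3      3 ]
[ 0  -14      -11    -21 ]
[ 0    0  -131/14  -13/2 ]
Nonzero rows / pivot columns: 3

rank(A) = 3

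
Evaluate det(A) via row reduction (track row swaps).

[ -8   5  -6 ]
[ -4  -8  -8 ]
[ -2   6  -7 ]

Forward elimination:
R2 <- R2 - (1/2)*R1:  [     0  -21/2     -5 ]
R3 <- R3 - (1/4)*R1:  [     0   19/4  -11/2 ]
R3 <- R3 - (-19/42)*R2:  [       0        0  -163/21 ]
Upper-triangular form:
[ -8      5       -6 ]
[  0  -21/2       -5 ]
[  0      0  -163/21 ]
det(A) = (-1)^0 * (-8) * (-21/2) * (-163/21) = -652  (0 row swaps -> sign +1)

det(A) = -652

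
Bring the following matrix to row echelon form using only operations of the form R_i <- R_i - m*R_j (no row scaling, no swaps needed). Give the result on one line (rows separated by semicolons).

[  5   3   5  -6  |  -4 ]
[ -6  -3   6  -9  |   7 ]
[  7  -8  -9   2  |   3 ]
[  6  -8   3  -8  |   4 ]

REF = [5 3 5 -6 -4; 0 3/5 12 -81/5 11/5; 0 0 228 -319 160/3; 0 0 0 1459/228 -382/171]

Forward elimination:
R2 <- R2 - (-6/5)*R1:  [     0    3/5     12  -81/5   11/5 ]
R3 <- R3 - (7/5)*R1:  [     0  -61/5    -16   52/5   43/5 ]
R4 <- R4 - (6/5)*R1:  [     0  -58/5     -3   -4/5   44/5 ]
R3 <- R3 - (-61/3)*R2:  [     0      0    228   -319  160/3 ]
R4 <- R4 - (-58/3)*R2:  [     0      0    229   -314  154/3 ]
R4 <- R4 - (229/228)*R3:  [        0         0         0  1459/228  -382/171 ]
Row echelon form:
[ 5    3    5        -6  |        -4 ]
[ 0  3/5   12     -81/5  |      11/5 ]
[ 0    0  228      -319  |     160/3 ]
[ 0    0    0  1459/228  |  -382/171 ]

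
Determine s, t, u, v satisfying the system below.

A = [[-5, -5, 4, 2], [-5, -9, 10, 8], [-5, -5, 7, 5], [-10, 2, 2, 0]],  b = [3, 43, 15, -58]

Forward elimination on [A|b]:
R2 <- R2 - (1)*R1:  [  0  -4   6   6  40 ]
R3 <- R3 - (1)*R1:  [  0   0   3   3  12 ]
R4 <- R4 - (2)*R1:  [   0   12   -6   -4  -64 ]
R4 <- R4 - (-3)*R2:  [  0   0  12  14  56 ]
R4 <- R4 - (4)*R3:  [ 0  0  0  2  8 ]
Row echelon form:
[ -5  -5  4  2  |   3 ]
[  0  -4  6  6  |  40 ]
[  0   0  3  3  |  12 ]
[  0   0  0  2  |   8 ]
Back-substitution:
v = (8) / 2 = 4
u = (12 - (3)*(4)) / 3 = 0
t = (40 - (6)*(0) - (6)*(4)) / -4 = -4
s = (3 - (-5)*(-4) - (4)*(0) - (2)*(4)) / -5 = 5

(5, -4, 0, 4)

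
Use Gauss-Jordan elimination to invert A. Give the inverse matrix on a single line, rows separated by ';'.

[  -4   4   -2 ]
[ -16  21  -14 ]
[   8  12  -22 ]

inverse = [-147/20 8/5 -7/20; -58/5 13/5 -3/5; -9 2 -1/2]

Gauss-Jordan on [A | I]:
R1 <- (1/-4)*R1:  [    1    -1   1/2  |  -1/4     0     0 ]
R2 <- R2 - (-16)*R1:  [  0   5  -6  |  -4   1   0 ]
R3 <- R3 - (8)*R1:  [   0   20  -26  |    2    0    1 ]
R2 <- (1/5)*R2:  [    0     1  -6/5  |  -4/5   1/5     0 ]
R1 <- R1 - (-1)*R2:  [      1       0   -7/10  |  -21/20     1/5       0 ]
R3 <- R3 - (20)*R2:  [  0   0  -2  |  18  -4   1 ]
R3 <- (1/-2)*R3:  [    0     0     1  |    -9     2  -1/2 ]
R1 <- R1 - (-7/10)*R3:  [       1        0        0  |  -147/20      8/5    -7/20 ]
R2 <- R2 - (-6/5)*R3:  [     0      1      0  |  -58/5   13/5   -3/5 ]
Right block of [I | A^{-1}] is the inverse:
[ -147/20   8/5  -7/20 ]
[   -58/5  13/5   -3/5 ]
[      -9     2   -1/2 ]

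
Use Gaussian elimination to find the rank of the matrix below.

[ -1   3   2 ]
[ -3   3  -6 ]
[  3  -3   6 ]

rank(A) = 2

Row reduction:
R2 <- R2 - (3)*R1:  [   0   -6  -12 ]
R3 <- R3 - (-3)*R1:  [  0   6  12 ]
R3 <- R3 - (-1)*R2:  [ 0  0  0 ]
Row echelon form:
[ -1   3    2 ]
[  0  -6  -12 ]
[  0   0    0 ]
Nonzero rows / pivot columns: 2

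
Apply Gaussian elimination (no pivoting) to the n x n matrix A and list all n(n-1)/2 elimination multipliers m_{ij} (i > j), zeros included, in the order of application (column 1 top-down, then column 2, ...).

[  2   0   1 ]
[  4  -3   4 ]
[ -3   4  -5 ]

Forward elimination:
R2 <- R2 - (2)*R1:  [  0  -3   2 ]
R3 <- R3 - (-3/2)*R1:  [    0     4  -7/2 ]
R3 <- R3 - (-4/3)*R2:  [    0     0  -5/6 ]
Multipliers (in order of application): m_{21} = 2, m_{31} = -3/2, m_{32} = -4/3

multipliers: 2, -3/2, -4/3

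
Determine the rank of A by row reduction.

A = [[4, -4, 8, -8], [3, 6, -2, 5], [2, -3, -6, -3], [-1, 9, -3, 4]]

Row reduction:
R2 <- R2 - (3/4)*R1:  [  0   9  -8  11 ]
R3 <- R3 - (1/2)*R1:  [   0   -1  -10    1 ]
R4 <- R4 - (-1/4)*R1:  [  0   8  -1   2 ]
R3 <- R3 - (-1/9)*R2:  [     0      0  -98/9   20/9 ]
R4 <- R4 - (8/9)*R2:  [     0      0   55/9  -70/9 ]
R4 <- R4 - (-55/98)*R3:  [       0        0        0  -320/49 ]
Row echelon form:
[ 4  -4      8       -8 ]
[ 0   9     -8       11 ]
[ 0   0  -98/9     20/9 ]
[ 0   0      0  -320/49 ]
Nonzero rows / pivot columns: 4

rank(A) = 4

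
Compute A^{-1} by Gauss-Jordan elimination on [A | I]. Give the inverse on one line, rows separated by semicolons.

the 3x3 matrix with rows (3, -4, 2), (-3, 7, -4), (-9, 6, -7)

Gauss-Jordan on [A | I]:
R1 <- (1/3)*R1:  [    1  -4/3   2/3  |   1/3     0     0 ]
R2 <- R2 - (-3)*R1:  [  0   3  -2  |   1   1   0 ]
R3 <- R3 - (-9)*R1:  [  0  -6  -1  |   3   0   1 ]
R2 <- (1/3)*R2:  [    0     1  -2/3  |   1/3   1/3     0 ]
R1 <- R1 - (-4/3)*R2:  [    1     0  -2/9  |   7/9   4/9     0 ]
R3 <- R3 - (-6)*R2:  [  0   0  -5  |   5   2   1 ]
R3 <- (1/-5)*R3:  [    0     0     1  |    -1  -2/5  -1/5 ]
R1 <- R1 - (-2/9)*R3:  [     1      0      0  |    5/9  16/45  -2/45 ]
R2 <- R2 - (-2/3)*R3:  [     0      1      0  |   -1/3   1/15  -2/15 ]
Right block of [I | A^{-1}] is the inverse:
[  5/9  16/45  -2/45 ]
[ -1/3   1/15  -2/15 ]
[   -1   -2/5   -1/5 ]

inverse = [5/9 16/45 -2/45; -1/3 1/15 -2/15; -1 -2/5 -1/5]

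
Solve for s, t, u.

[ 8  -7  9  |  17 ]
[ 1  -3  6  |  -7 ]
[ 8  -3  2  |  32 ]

(5, 2, -1)

Forward elimination on [A|b]:
R2 <- R2 - (1/8)*R1:  [     0  -17/8   39/8  -73/8 ]
R3 <- R3 - (1)*R1:  [  0   4  -7  15 ]
R3 <- R3 - (-32/17)*R2:  [      0       0   37/17  -37/17 ]
Row echelon form:
[ 8     -7      9  |      17 ]
[ 0  -17/8   39/8  |   -73/8 ]
[ 0      0  37/17  |  -37/17 ]
Back-substitution:
u = (-37/17) / (37/17) = -1
t = (-73/8 - (39/8)*(-1)) / (-17/8) = 2
s = (17 - (-7)*(2) - (9)*(-1)) / 8 = 5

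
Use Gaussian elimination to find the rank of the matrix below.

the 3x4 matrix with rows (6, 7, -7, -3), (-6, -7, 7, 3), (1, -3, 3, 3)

rank(A) = 2

Row reduction:
R2 <- R2 - (-1)*R1:  [ 0  0  0  0 ]
R3 <- R3 - (1/6)*R1:  [     0  -25/6   25/6    7/2 ]
R2 <-> R3   (pivot in column 2 was zero)
[ 6      7    -7   -3 ]
[ 0  -25/6  25/6  7/2 ]
[ 0      0     0    0 ]
Row echelon form:
[ 6      7    -7   -3 ]
[ 0  -25/6  25/6  7/2 ]
[ 0      0     0    0 ]
Nonzero rows / pivot columns: 2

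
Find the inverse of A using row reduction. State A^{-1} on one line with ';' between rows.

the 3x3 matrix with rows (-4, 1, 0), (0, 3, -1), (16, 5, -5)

Gauss-Jordan on [A | I]:
R1 <- (1/-4)*R1:  [    1  -1/4     0  |  -1/4     0     0 ]
R3 <- R3 - (16)*R1:  [  0   9  -5  |   4   0   1 ]
R2 <- (1/3)*R2:  [    0     1  -1/3  |     0   1/3     0 ]
R1 <- R1 - (-1/4)*R2:  [     1      0  -1/12  |   -1/4   1/12      0 ]
R3 <- R3 - (9)*R2:  [  0   0  -2  |   4  -3   1 ]
R3 <- (1/-2)*R3:  [    0     0     1  |    -2   3/2  -1/2 ]
R1 <- R1 - (-1/12)*R3:  [     1      0      0  |  -5/12   5/24  -1/24 ]
R2 <- R2 - (-1/3)*R3:  [    0     1     0  |  -2/3   5/6  -1/6 ]
Right block of [I | A^{-1}] is the inverse:
[ -5/12  5/24  -1/24 ]
[  -2/3   5/6   -1/6 ]
[    -2   3/2   -1/2 ]

inverse = [-5/12 5/24 -1/24; -2/3 5/6 -1/6; -2 3/2 -1/2]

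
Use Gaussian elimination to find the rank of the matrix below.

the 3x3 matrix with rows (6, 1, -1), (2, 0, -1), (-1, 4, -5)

Row reduction:
R2 <- R2 - (1/3)*R1:  [    0  -1/3  -2/3 ]
R3 <- R3 - (-1/6)*R1:  [     0   25/6  -31/6 ]
R3 <- R3 - (-25/2)*R2:  [     0      0  -27/2 ]
Row echelon form:
[ 6     1     -1 ]
[ 0  -1/3   -2/3 ]
[ 0     0  -27/2 ]
Nonzero rows / pivot columns: 3

rank(A) = 3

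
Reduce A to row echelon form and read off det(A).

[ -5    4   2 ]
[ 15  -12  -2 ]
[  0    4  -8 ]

det(A) = 80

Forward elimination:
R2 <- R2 - (-3)*R1:  [ 0  0  4 ]
R2 <-> R3   (pivot in column 2 was zero)
[ -5  4   2 ]
[  0  4  -8 ]
[  0  0   4 ]
Upper-triangular form:
[ -5  4   2 ]
[  0  4  -8 ]
[  0  0   4 ]
det(A) = (-1)^1 * (-5) * (4) * (4) = 80  (1 row swap -> sign -1)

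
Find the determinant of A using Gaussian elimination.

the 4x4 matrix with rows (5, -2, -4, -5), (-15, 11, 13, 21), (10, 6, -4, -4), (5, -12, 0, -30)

det(A) = 250

Forward elimination:
R2 <- R2 - (-3)*R1:  [ 0  5  1  6 ]
R3 <- R3 - (2)*R1:  [  0  10   4   6 ]
R4 <- R4 - (1)*R1:  [   0  -10    4  -25 ]
R3 <- R3 - (2)*R2:  [  0   0   2  -6 ]
R4 <- R4 - (-2)*R2:  [   0    0    6  -13 ]
R4 <- R4 - (3)*R3:  [ 0  0  0  5 ]
Upper-triangular form:
[ 5  -2  -4  -5 ]
[ 0   5   1   6 ]
[ 0   0   2  -6 ]
[ 0   0   0   5 ]
det(A) = (-1)^0 * (5) * (5) * (2) * (5) = 250  (0 row swaps -> sign +1)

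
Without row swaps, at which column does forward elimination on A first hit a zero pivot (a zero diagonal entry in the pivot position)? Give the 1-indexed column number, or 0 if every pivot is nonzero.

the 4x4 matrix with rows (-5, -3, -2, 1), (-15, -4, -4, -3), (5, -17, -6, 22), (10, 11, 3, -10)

Naive forward elimination:
R2 <- R2 - (3)*R1:  [  0   5   2  -6 ]
R3 <- R3 - (-1)*R1:  [   0  -20   -8   23 ]
R4 <- R4 - (-2)*R1:  [  0   5  -1  -8 ]
R3 <- R3 - (-4)*R2:  [  0   0   0  -1 ]
R4 <- R4 - (1)*R2:  [  0   0  -3  -2 ]
Matrix at this point:
[ -5  -3  -2   1 ]
[  0   5   2  -6 ]
[  0   0   0  -1 ]
[  0   0  -3  -2 ]
Pivot entry (3,3) is zero but row 4 has -3 in column 3 -> naive elimination stops; a row interchange (e.g. R3 <-> R4) would be required here.

first zero-pivot column = 3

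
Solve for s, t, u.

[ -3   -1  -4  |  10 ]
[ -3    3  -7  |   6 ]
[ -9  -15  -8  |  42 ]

(-3, -1, 0)

Forward elimination on [A|b]:
R2 <- R2 - (1)*R1:  [  0   4  -3  -4 ]
R3 <- R3 - (3)*R1:  [   0  -12    4   12 ]
R3 <- R3 - (-3)*R2:  [  0   0  -5   0 ]
Row echelon form:
[ -3  -1  -4  |  10 ]
[  0   4  -3  |  -4 ]
[  0   0  -5  |   0 ]
Back-substitution:
u = (0) / -5 = 0
t = (-4 - (-3)*(0)) / 4 = -1
s = (10 - (-1)*(-1) - (-4)*(0)) / -3 = -3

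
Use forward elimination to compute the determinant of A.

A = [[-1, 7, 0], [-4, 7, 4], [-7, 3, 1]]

det(A) = -163

Forward elimination:
R2 <- R2 - (4)*R1:  [   0  -21    4 ]
R3 <- R3 - (7)*R1:  [   0  -46    1 ]
R3 <- R3 - (46/21)*R2:  [       0        0  -163/21 ]
Upper-triangular form:
[ -1    7        0 ]
[  0  -21        4 ]
[  0    0  -163/21 ]
det(A) = (-1)^0 * (-1) * (-21) * (-163/21) = -163  (0 row swaps -> sign +1)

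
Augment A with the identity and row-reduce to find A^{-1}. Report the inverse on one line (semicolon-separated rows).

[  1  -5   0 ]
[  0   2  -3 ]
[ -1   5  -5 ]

inverse = [-1/2 5/2 -3/2; -3/10 1/2 -3/10; -1/5 0 -1/5]

Gauss-Jordan on [A | I]:
R3 <- R3 - (-1)*R1:  [  0   0  -5  |   1   0   1 ]
R2 <- (1/2)*R2:  [    0     1  -3/2  |     0   1/2     0 ]
R1 <- R1 - (-5)*R2:  [     1      0  -15/2  |      1    5/2      0 ]
R3 <- (1/-5)*R3:  [    0     0     1  |  -1/5     0  -1/5 ]
R1 <- R1 - (-15/2)*R3:  [    1     0     0  |  -1/2   5/2  -3/2 ]
R2 <- R2 - (-3/2)*R3:  [     0      1      0  |  -3/10    1/2  -3/10 ]
Right block of [I | A^{-1}] is the inverse:
[  -1/2  5/2   -3/2 ]
[ -3/10  1/2  -3/10 ]
[  -1/5    0   -1/5 ]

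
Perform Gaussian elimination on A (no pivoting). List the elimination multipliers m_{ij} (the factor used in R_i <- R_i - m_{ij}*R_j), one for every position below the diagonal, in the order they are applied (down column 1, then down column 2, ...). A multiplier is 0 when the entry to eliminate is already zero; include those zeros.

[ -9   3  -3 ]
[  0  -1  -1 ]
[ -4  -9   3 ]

multipliers: 0, 4/9, 31/3

Forward elimination:
R2: entry in column 1 is already 0 -> m_{21} = 0 (no row operation needed)
R3 <- R3 - (4/9)*R1:  [     0  -31/3   13/3 ]
R3 <- R3 - (31/3)*R2:  [    0     0  44/3 ]
Multipliers (in order of application): m_{21} = 0, m_{31} = 4/9, m_{32} = 31/3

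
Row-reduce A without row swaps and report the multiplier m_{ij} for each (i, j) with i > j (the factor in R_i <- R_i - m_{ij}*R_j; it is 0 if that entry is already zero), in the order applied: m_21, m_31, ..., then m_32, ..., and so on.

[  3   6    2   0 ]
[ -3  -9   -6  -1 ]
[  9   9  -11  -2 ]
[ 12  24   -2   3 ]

Forward elimination:
R2 <- R2 - (-1)*R1:  [  0  -3  -4  -1 ]
R3 <- R3 - (3)*R1:  [   0   -9  -17   -2 ]
R4 <- R4 - (4)*R1:  [   0    0  -10    3 ]
R3 <- R3 - (3)*R2:  [  0   0  -5   1 ]
R4: entry in column 2 is already 0 -> m_{42} = 0 (no row operation needed)
R4 <- R4 - (2)*R3:  [ 0  0  0  1 ]
Multipliers (in order of application): m_{21} = -1, m_{31} = 3, m_{41} = 4, m_{32} = 3, m_{42} = 0, m_{43} = 2

multipliers: -1, 3, 4, 3, 0, 2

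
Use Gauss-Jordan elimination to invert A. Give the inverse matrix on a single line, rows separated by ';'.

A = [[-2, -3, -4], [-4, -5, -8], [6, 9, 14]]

inverse = [-1/2 -3/2 -1; -2 1 0; 3/2 0 1/2]

Gauss-Jordan on [A | I]:
R1 <- (1/-2)*R1:  [    1   3/2     2  |  -1/2     0     0 ]
R2 <- R2 - (-4)*R1:  [  0   1   0  |  -2   1   0 ]
R3 <- R3 - (6)*R1:  [ 0  0  2  |  3  0  1 ]
R1 <- R1 - (3/2)*R2:  [    1     0     2  |   5/2  -3/2     0 ]
R3 <- (1/2)*R3:  [   0    0    1  |  3/2    0  1/2 ]
R1 <- R1 - (2)*R3:  [    1     0     0  |  -1/2  -3/2    -1 ]
Right block of [I | A^{-1}] is the inverse:
[ -1/2  -3/2   -1 ]
[   -2     1    0 ]
[  3/2     0  1/2 ]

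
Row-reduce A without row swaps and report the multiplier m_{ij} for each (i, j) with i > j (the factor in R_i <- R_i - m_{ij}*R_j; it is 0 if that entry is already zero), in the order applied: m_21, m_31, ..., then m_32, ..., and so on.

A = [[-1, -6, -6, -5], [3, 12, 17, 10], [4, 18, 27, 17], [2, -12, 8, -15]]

multipliers: -3, -4, -2, 1, 4, 0

Forward elimination:
R2 <- R2 - (-3)*R1:  [  0  -6  -1  -5 ]
R3 <- R3 - (-4)*R1:  [  0  -6   3  -3 ]
R4 <- R4 - (-2)*R1:  [   0  -24   -4  -25 ]
R3 <- R3 - (1)*R2:  [ 0  0  4  2 ]
R4 <- R4 - (4)*R2:  [  0   0   0  -5 ]
R4: entry in column 3 is already 0 -> m_{43} = 0 (no row operation needed)
Multipliers (in order of application): m_{21} = -3, m_{31} = -4, m_{41} = -2, m_{32} = 1, m_{42} = 4, m_{43} = 0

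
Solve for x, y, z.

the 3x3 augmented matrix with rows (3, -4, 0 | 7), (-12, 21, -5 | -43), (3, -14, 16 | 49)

Forward elimination on [A|b]:
R2 <- R2 - (-4)*R1:  [   0    5   -5  -15 ]
R3 <- R3 - (1)*R1:  [   0  -10   16   42 ]
R3 <- R3 - (-2)*R2:  [  0   0   6  12 ]
Row echelon form:
[ 3  -4   0  |    7 ]
[ 0   5  -5  |  -15 ]
[ 0   0   6  |   12 ]
Back-substitution:
z = (12) / 6 = 2
y = (-15 - (-5)*(2)) / 5 = -1
x = (7 - (-4)*(-1)) / 3 = 1

(1, -1, 2)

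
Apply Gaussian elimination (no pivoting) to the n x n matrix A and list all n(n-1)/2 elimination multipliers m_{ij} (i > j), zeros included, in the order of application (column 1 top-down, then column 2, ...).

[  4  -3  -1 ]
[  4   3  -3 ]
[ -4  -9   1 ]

Forward elimination:
R2 <- R2 - (1)*R1:  [  0   6  -2 ]
R3 <- R3 - (-1)*R1:  [   0  -12    0 ]
R3 <- R3 - (-2)*R2:  [  0   0  -4 ]
Multipliers (in order of application): m_{21} = 1, m_{31} = -1, m_{32} = -2

multipliers: 1, -1, -2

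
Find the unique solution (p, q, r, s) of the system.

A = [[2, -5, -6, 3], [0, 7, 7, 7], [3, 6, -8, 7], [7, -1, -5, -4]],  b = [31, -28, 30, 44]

(4, -1, -3, 0)

Forward elimination on [A|b]:
R3 <- R3 - (3/2)*R1:  [     0   27/2      1    5/2  -33/2 ]
R4 <- R4 - (7/2)*R1:  [      0    33/2      16   -29/2  -129/2 ]
R3 <- R3 - (27/14)*R2:  [     0      0  -25/2    -11   75/2 ]
R4 <- R4 - (33/14)*R2:  [    0     0  -1/2   -31   3/2 ]
R4 <- R4 - (1/25)*R3:  [       0        0        0  -764/25        0 ]
Row echelon form:
[ 2  -5     -6        3  |    31 ]
[ 0   7      7        7  |   -28 ]
[ 0   0  -25/2      -11  |  75/2 ]
[ 0   0      0  -764/25  |     0 ]
Back-substitution:
s = (0) / (-764/25) = 0
r = (75/2 - (-11)*(0)) / (-25/2) = -3
q = (-28 - (7)*(-3) - (7)*(0)) / 7 = -1
p = (31 - (-5)*(-1) - (-6)*(-3) - (3)*(0)) / 2 = 4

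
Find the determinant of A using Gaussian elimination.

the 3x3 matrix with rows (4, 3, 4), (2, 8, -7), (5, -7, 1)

Forward elimination:
R2 <- R2 - (1/2)*R1:  [    0  13/2    -9 ]
R3 <- R3 - (5/4)*R1:  [     0  -43/4     -4 ]
R3 <- R3 - (-43/26)*R2:  [       0        0  -491/26 ]
Upper-triangular form:
[ 4     3        4 ]
[ 0  13/2       -9 ]
[ 0     0  -491/26 ]
det(A) = (-1)^0 * (4) * (13/2) * (-491/26) = -491  (0 row swaps -> sign +1)

det(A) = -491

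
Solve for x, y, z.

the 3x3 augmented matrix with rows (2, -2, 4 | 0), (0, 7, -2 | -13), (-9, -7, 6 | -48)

Forward elimination on [A|b]:
R3 <- R3 - (-9/2)*R1:  [   0  -16   24  -48 ]
R3 <- R3 - (-16/7)*R2:  [      0       0   136/7  -544/7 ]
Row echelon form:
[ 2  -2      4  |       0 ]
[ 0   7     -2  |     -13 ]
[ 0   0  136/7  |  -544/7 ]
Back-substitution:
z = (-544/7) / (136/7) = -4
y = (-13 - (-2)*(-4)) / 7 = -3
x = (0 - (-2)*(-3) - (4)*(-4)) / 2 = 5

(5, -3, -4)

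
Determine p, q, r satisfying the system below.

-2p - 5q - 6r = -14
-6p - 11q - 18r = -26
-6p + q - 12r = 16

(0, 4, -1)

Forward elimination on [A|b]:
R2 <- R2 - (3)*R1:  [  0   4   0  16 ]
R3 <- R3 - (3)*R1:  [  0  16   6  58 ]
R3 <- R3 - (4)*R2:  [  0   0   6  -6 ]
Row echelon form:
[ -2  -5  -6  |  -14 ]
[  0   4   0  |   16 ]
[  0   0   6  |   -6 ]
Back-substitution:
r = (-6) / 6 = -1
q = (16) / 4 = 4
p = (-14 - (-5)*(4) - (-6)*(-1)) / -2 = 0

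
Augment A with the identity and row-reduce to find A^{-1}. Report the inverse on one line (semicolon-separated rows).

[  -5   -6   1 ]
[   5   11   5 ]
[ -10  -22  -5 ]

Gauss-Jordan on [A | I]:
R1 <- (1/-5)*R1:  [    1   6/5  -1/5  |  -1/5     0     0 ]
R2 <- R2 - (5)*R1:  [ 0  5  6  |  1  1  0 ]
R3 <- R3 - (-10)*R1:  [   0  -10   -7  |   -2    0    1 ]
R2 <- (1/5)*R2:  [   0    1  6/5  |  1/5  1/5    0 ]
R1 <- R1 - (6/5)*R2:  [      1       0  -41/25  |  -11/25   -6/25       0 ]
R3 <- R3 - (-10)*R2:  [ 0  0  5  |  0  2  1 ]
R3 <- (1/5)*R3:  [   0    0    1  |    0  2/5  1/5 ]
R1 <- R1 - (-41/25)*R3:  [      1       0       0  |  -11/25  52/125  41/125 ]
R2 <- R2 - (6/5)*R3:  [     0      1      0  |    1/5  -7/25  -6/25 ]
Right block of [I | A^{-1}] is the inverse:
[ -11/25  52/125  41/125 ]
[    1/5   -7/25   -6/25 ]
[      0     2/5     1/5 ]

inverse = [-11/25 52/125 41/125; 1/5 -7/25 -6/25; 0 2/5 1/5]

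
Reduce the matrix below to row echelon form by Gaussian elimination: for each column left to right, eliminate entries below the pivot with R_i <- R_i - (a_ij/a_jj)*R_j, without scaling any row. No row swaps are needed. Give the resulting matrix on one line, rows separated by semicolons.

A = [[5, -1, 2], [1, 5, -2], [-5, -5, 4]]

Forward elimination:
R2 <- R2 - (1/5)*R1:  [     0   26/5  -12/5 ]
R3 <- R3 - (-1)*R1:  [  0  -6   6 ]
R3 <- R3 - (-15/13)*R2:  [     0      0  42/13 ]
Row echelon form:
[ 5    -1      2 ]
[ 0  26/5  -12/5 ]
[ 0     0  42/13 ]

REF = [5 -1 2; 0 26/5 -12/5; 0 0 42/13]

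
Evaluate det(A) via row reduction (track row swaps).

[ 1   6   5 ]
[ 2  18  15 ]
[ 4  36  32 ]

Forward elimination:
R2 <- R2 - (2)*R1:  [ 0  6  5 ]
R3 <- R3 - (4)*R1:  [  0  12  12 ]
R3 <- R3 - (2)*R2:  [ 0  0  2 ]
Upper-triangular form:
[ 1  6  5 ]
[ 0  6  5 ]
[ 0  0  2 ]
det(A) = (-1)^0 * (1) * (6) * (2) = 12  (0 row swaps -> sign +1)

det(A) = 12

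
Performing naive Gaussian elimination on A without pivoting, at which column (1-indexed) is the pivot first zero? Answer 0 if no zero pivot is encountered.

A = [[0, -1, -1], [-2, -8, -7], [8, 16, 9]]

first zero-pivot column = 1

Naive forward elimination:
Pivot entry (1,1) is zero but row 2 has -2 in column 1 -> naive elimination stops; a row interchange (e.g. R1 <-> R2) would be required here.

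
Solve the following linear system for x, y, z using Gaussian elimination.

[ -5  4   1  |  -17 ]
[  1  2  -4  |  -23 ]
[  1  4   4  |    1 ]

Forward elimination on [A|b]:
R2 <- R2 - (-1/5)*R1:  [      0    14/5   -19/5  -132/5 ]
R3 <- R3 - (-1/5)*R1:  [     0   24/5   21/5  -12/5 ]
R3 <- R3 - (12/7)*R2:  [     0      0   75/7  300/7 ]
Row echelon form:
[ -5     4      1  |     -17 ]
[  0  14/5  -19/5  |  -132/5 ]
[  0     0   75/7  |   300/7 ]
Back-substitution:
z = (300/7) / (75/7) = 4
y = (-132/5 - (-19/5)*(4)) / (14/5) = -4
x = (-17 - (4)*(-4) - (1)*(4)) / -5 = 1

(1, -4, 4)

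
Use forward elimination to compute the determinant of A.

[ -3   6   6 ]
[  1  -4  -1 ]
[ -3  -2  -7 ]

det(A) = -102

Forward elimination:
R2 <- R2 - (-1/3)*R1:  [  0  -2   1 ]
R3 <- R3 - (1)*R1:  [   0   -8  -13 ]
R3 <- R3 - (4)*R2:  [   0    0  -17 ]
Upper-triangular form:
[ -3   6    6 ]
[  0  -2    1 ]
[  0   0  -17 ]
det(A) = (-1)^0 * (-3) * (-2) * (-17) = -102  (0 row swaps -> sign +1)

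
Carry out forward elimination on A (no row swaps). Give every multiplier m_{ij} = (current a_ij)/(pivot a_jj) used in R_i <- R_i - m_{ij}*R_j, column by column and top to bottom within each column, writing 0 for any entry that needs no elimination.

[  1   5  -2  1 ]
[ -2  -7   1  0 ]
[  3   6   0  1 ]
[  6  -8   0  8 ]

multipliers: -2, 3, 6, -3, -38/3, 26/3

Forward elimination:
R2 <- R2 - (-2)*R1:  [  0   3  -3   2 ]
R3 <- R3 - (3)*R1:  [  0  -9   6  -2 ]
R4 <- R4 - (6)*R1:  [   0  -38   12    2 ]
R3 <- R3 - (-3)*R2:  [  0   0  -3   4 ]
R4 <- R4 - (-38/3)*R2:  [    0     0   -26  82/3 ]
R4 <- R4 - (26/3)*R3:  [     0      0      0  -22/3 ]
Multipliers (in order of application): m_{21} = -2, m_{31} = 3, m_{41} = 6, m_{32} = -3, m_{42} = -38/3, m_{43} = 26/3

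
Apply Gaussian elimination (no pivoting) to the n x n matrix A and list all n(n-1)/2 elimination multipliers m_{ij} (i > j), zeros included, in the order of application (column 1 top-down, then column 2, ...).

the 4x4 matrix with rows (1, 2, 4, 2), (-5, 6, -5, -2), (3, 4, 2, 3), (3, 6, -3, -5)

multipliers: -5, 3, 3, -1/8, 0, 24/13

Forward elimination:
R2 <- R2 - (-5)*R1:  [  0  16  15   8 ]
R3 <- R3 - (3)*R1:  [   0   -2  -10   -3 ]
R4 <- R4 - (3)*R1:  [   0    0  -15  -11 ]
R3 <- R3 - (-1/8)*R2:  [     0      0  -65/8     -2 ]
R4: entry in column 2 is already 0 -> m_{42} = 0 (no row operation needed)
R4 <- R4 - (24/13)*R3:  [      0       0       0  -95/13 ]
Multipliers (in order of application): m_{21} = -5, m_{31} = 3, m_{41} = 3, m_{32} = -1/8, m_{42} = 0, m_{43} = 24/13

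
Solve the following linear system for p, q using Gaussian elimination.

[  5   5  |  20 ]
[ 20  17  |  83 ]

(5, -1)

Forward elimination on [A|b]:
R2 <- R2 - (4)*R1:  [  0  -3   3 ]
Row echelon form:
[ 5   5  |  20 ]
[ 0  -3  |   3 ]
Back-substitution:
q = (3) / -3 = -1
p = (20 - (5)*(-1)) / 5 = 5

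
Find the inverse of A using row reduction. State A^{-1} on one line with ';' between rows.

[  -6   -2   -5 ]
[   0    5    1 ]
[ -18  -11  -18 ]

inverse = [-79/60 19/60 23/60; -3/10 3/10 1/10; 3/2 -1/2 -1/2]

Gauss-Jordan on [A | I]:
R1 <- (1/-6)*R1:  [    1   1/3   5/6  |  -1/6     0     0 ]
R3 <- R3 - (-18)*R1:  [  0  -5  -3  |  -3   0   1 ]
R2 <- (1/5)*R2:  [   0    1  1/5  |    0  1/5    0 ]
R1 <- R1 - (1/3)*R2:  [     1      0  23/30  |   -1/6  -1/15      0 ]
R3 <- R3 - (-5)*R2:  [  0   0  -2  |  -3   1   1 ]
R3 <- (1/-2)*R3:  [    0     0     1  |   3/2  -1/2  -1/2 ]
R1 <- R1 - (23/30)*R3:  [      1       0       0  |  -79/60   19/60   23/60 ]
R2 <- R2 - (1/5)*R3:  [     0      1      0  |  -3/10   3/10   1/10 ]
Right block of [I | A^{-1}] is the inverse:
[ -79/60  19/60  23/60 ]
[  -3/10   3/10   1/10 ]
[    3/2   -1/2   -1/2 ]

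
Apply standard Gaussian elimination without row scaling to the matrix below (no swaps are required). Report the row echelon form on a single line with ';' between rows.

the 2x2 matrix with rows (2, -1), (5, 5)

REF = [2 -1; 0 15/2]

Forward elimination:
R2 <- R2 - (5/2)*R1:  [    0  15/2 ]
Row echelon form:
[ 2    -1 ]
[ 0  15/2 ]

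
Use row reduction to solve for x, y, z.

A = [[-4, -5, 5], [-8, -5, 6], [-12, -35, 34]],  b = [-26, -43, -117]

Forward elimination on [A|b]:
R2 <- R2 - (2)*R1:  [  0   5  -4   9 ]
R3 <- R3 - (3)*R1:  [   0  -20   19  -39 ]
R3 <- R3 - (-4)*R2:  [  0   0   3  -3 ]
Row echelon form:
[ -4  -5   5  |  -26 ]
[  0   5  -4  |    9 ]
[  0   0   3  |   -3 ]
Back-substitution:
z = (-3) / 3 = -1
y = (9 - (-4)*(-1)) / 5 = 1
x = (-26 - (-5)*(1) - (5)*(-1)) / -4 = 4

(4, 1, -1)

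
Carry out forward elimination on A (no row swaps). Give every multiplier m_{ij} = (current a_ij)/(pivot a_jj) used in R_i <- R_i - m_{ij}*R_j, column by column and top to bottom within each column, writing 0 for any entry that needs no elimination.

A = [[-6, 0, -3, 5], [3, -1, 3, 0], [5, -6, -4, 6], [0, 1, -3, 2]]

multipliers: -1/2, -5/6, 0, 6, -1, 3/31

Forward elimination:
R2 <- R2 - (-1/2)*R1:  [   0   -1  3/2  5/2 ]
R3 <- R3 - (-5/6)*R1:  [     0     -6  -13/2   61/6 ]
R4: entry in column 1 is already 0 -> m_{41} = 0 (no row operation needed)
R3 <- R3 - (6)*R2:  [     0      0  -31/2  -29/6 ]
R4 <- R4 - (-1)*R2:  [    0     0  -3/2   9/2 ]
R4 <- R4 - (3/31)*R3:  [      0       0       0  154/31 ]
Multipliers (in order of application): m_{21} = -1/2, m_{31} = -5/6, m_{41} = 0, m_{32} = 6, m_{42} = -1, m_{43} = 3/31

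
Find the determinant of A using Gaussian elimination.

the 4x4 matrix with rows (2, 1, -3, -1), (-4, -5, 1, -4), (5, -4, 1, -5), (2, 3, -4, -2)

det(A) = 307

Forward elimination:
R2 <- R2 - (-2)*R1:  [  0  -3  -5  -6 ]
R3 <- R3 - (5/2)*R1:  [     0  -13/2   17/2   -5/2 ]
R4 <- R4 - (1)*R1:  [  0   2  -1  -1 ]
R3 <- R3 - (13/6)*R2:  [    0     0  58/3  21/2 ]
R4 <- R4 - (-2/3)*R2:  [     0      0  -13/3     -5 ]
R4 <- R4 - (-13/58)*R3:  [        0         0         0  -307/116 ]
Upper-triangular form:
[ 2   1    -3        -1 ]
[ 0  -3    -5        -6 ]
[ 0   0  58/3      21/2 ]
[ 0   0     0  -307/116 ]
det(A) = (-1)^0 * (2) * (-3) * (58/3) * (-307/116) = 307  (0 row swaps -> sign +1)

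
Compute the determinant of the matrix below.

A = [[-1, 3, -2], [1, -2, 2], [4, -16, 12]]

Forward elimination:
R2 <- R2 - (-1)*R1:  [ 0  1  0 ]
R3 <- R3 - (-4)*R1:  [  0  -4   4 ]
R3 <- R3 - (-4)*R2:  [ 0  0  4 ]
Upper-triangular form:
[ -1  3  -2 ]
[  0  1   0 ]
[  0  0   4 ]
det(A) = (-1)^0 * (-1) * (1) * (4) = -4  (0 row swaps -> sign +1)

det(A) = -4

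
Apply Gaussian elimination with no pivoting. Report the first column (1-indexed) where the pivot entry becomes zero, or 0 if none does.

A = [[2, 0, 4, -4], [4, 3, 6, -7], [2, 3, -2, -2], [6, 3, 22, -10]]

first zero-pivot column = 0

Naive forward elimination:
R2 <- R2 - (2)*R1:  [  0   3  -2   1 ]
R3 <- R3 - (1)*R1:  [  0   3  -6   2 ]
R4 <- R4 - (3)*R1:  [  0   3  10   2 ]
R3 <- R3 - (1)*R2:  [  0   0  -4   1 ]
R4 <- R4 - (1)*R2:  [  0   0  12   1 ]
R4 <- R4 - (-3)*R3:  [ 0  0  0  4 ]
All pivots nonzero; naive elimination completes without hitting a zero pivot.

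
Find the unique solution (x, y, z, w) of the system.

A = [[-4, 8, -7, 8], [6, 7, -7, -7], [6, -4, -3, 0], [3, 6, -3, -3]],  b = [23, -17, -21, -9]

Forward elimination on [A|b]:
R2 <- R2 - (-3/2)*R1:  [     0     19  -35/2      5   35/2 ]
R3 <- R3 - (-3/2)*R1:  [     0      8  -27/2     12   27/2 ]
R4 <- R4 - (-3/4)*R1:  [     0     12  -33/4      3   33/4 ]
R3 <- R3 - (8/19)*R2:  [       0        0  -233/38   188/19   233/38 ]
R4 <- R4 - (12/19)*R2:  [       0        0   213/76    -3/19  -213/76 ]
R4 <- R4 - (-213/466)*R3:  [        0         0         0  1017/233         0 ]
Row echelon form:
[ -4   8       -7         8  |      23 ]
[  0  19    -35/2         5  |    35/2 ]
[  0   0  -233/38    188/19  |  233/38 ]
[  0   0        0  1017/233  |       0 ]
Back-substitution:
w = (0) / (1017/233) = 0
z = (233/38 - (188/19)*(0)) / (-233/38) = -1
y = (35/2 - (-35/2)*(-1) - (5)*(0)) / 19 = 0
x = (23 - (8)*(0) - (-7)*(-1) - (8)*(0)) / -4 = -4

(-4, 0, -1, 0)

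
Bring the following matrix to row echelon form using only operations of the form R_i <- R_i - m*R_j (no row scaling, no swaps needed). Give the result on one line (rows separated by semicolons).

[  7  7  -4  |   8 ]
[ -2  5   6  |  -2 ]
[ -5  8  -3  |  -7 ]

REF = [7 7 -4 8; 0 7 34/7 2/7; 0 0 -729/49 -89/49]

Forward elimination:
R2 <- R2 - (-2/7)*R1:  [    0     7  34/7   2/7 ]
R3 <- R3 - (-5/7)*R1:  [     0     13  -41/7   -9/7 ]
R3 <- R3 - (13/7)*R2:  [       0        0  -729/49   -89/49 ]
Row echelon form:
[ 7  7       -4  |       8 ]
[ 0  7     34/7  |     2/7 ]
[ 0  0  -729/49  |  -89/49 ]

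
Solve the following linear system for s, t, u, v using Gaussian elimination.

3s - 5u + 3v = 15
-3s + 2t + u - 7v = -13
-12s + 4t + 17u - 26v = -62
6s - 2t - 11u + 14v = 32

Forward elimination on [A|b]:
R2 <- R2 - (-1)*R1:  [  0   2  -4  -4   2 ]
R3 <- R3 - (-4)*R1:  [   0    4   -3  -14   -2 ]
R4 <- R4 - (2)*R1:  [  0  -2  -1   8   2 ]
R3 <- R3 - (2)*R2:  [  0   0   5  -6  -6 ]
R4 <- R4 - (-1)*R2:  [  0   0  -5   4   4 ]
R4 <- R4 - (-1)*R3:  [  0   0   0  -2  -2 ]
Row echelon form:
[ 3  0  -5   3  |  15 ]
[ 0  2  -4  -4  |   2 ]
[ 0  0   5  -6  |  -6 ]
[ 0  0   0  -2  |  -2 ]
Back-substitution:
v = (-2) / -2 = 1
u = (-6 - (-6)*(1)) / 5 = 0
t = (2 - (-4)*(0) - (-4)*(1)) / 2 = 3
s = (15 - (-5)*(0) - (3)*(1)) / 3 = 4

(4, 3, 0, 1)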